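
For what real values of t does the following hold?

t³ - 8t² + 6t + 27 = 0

Possible rational roots are divisors of 27. Testing t = 3 gives 0, so (t - 3) is a factor.
Divide: t³ - 8t² + 6t + 27 = (t - 3)(t² - 5t - 9).
Apply the quadratic formula to t² - 5t - 9 = 0: t = (5 ± √61)/2, i.e. t ≈ 6.4051 or t ≈ -1.4051.

t = -1.4051 or t = 3 or t = 6.4051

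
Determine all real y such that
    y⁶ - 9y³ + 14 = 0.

y = 1.2599 or y = 1.9129

Let u = y³. The equation becomes u² - 9u + 14 = 0.
Factor: (u - 2)(u - 7) = 0, so u = 2 or u = 7.
y³ = 2 gives y = ∛(2) ≈ 1.2599.
y³ = 7 gives y = ∛(7) ≈ 1.9129.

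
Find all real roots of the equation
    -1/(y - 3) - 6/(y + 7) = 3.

y = -9.0569 or y = 2.7235

Multiply both sides by (y - 3)(y + 7):
-(y + 7) - 6(y - 3) = 3(y - 3)(y + 7).
Expand and collect terms: 3y^2 + 19y - 74 = 0.
By the quadratic formula, y = (-19 +/- sqrt(1249)) / 6, so y ~= 2.7235 or y ~= -9.0569.
Neither value makes a denominator zero (y != 3, y != -7), so both are valid.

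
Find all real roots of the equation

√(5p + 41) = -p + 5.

p = -1

Square both sides: 5p + 41 = (-p + 5)².
Expand and rearrange: p² - 15p - 16 = 0.
Solving gives p = 16 or p = -1.
Check each candidate in the original equation:
  p = 16: √(121) = 11, while -p + 5 = -11 — extraneous.
  p = -1: √(36) = 6, while -p + 5 = 6 — valid.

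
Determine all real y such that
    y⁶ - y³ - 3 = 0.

Let u = y³. The equation becomes u² - u - 3 = 0.
By the quadratic formula, u = 1/2 + √(13)/2 or u = 1/2 - √(13)/2.
y³ = 1/2 + √(13)/2 gives y = ∛(1/2 + √(13)/2) ≈ 1.3205.
y³ = 1/2 - √(13)/2 gives y = -∛(-1/2 + √(13)/2) ≈ -1.0922.

y = -1.0922 or y = 1.3205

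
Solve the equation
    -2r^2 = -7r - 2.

Rearrange to standard form: -2r^2 + 7r + 2 = 0.
Discriminant: (7)^2 - 4*(-2)*2 = 65.
Quadratic formula: r = (-7 +/- sqrt(65)) / (-4).
So r = 7/4 - sqrt(65)/4 ~= -0.2656 or r = 7/4 + sqrt(65)/4 ~= 3.7656.

r = -0.2656 or r = 3.7656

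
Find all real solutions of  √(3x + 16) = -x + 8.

x = 3

Square both sides: 3x + 16 = (-x + 8)².
Expand and rearrange: x² - 19x + 48 = 0.
Solving gives x = 16 or x = 3.
Check each candidate in the original equation:
  x = 16: √(64) = 8, while -x + 8 = -8 — extraneous.
  x = 3: √(25) = 5, while -x + 8 = 5 — valid.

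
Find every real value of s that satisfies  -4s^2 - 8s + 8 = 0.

Discriminant: (-8)^2 - 4*(-4)*8 = 192.
Quadratic formula: s = (8 +/- sqrt(192)) / (-8).
So s = -sqrt(3) - 1 ~= -2.7321 or s = -1 + sqrt(3) ~= 0.7321.

s = -2.7321 or s = 0.7321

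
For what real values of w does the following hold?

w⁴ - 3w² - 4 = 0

w = -2 or w = 2

Let u = w². The equation becomes u² - 3u - 4 = 0.
Factor: (u - 4)(u + 1) = 0, so u = 4 or u = -1.
w² = 4 gives w = ±2.
w² = -1 < 0 has no real solution.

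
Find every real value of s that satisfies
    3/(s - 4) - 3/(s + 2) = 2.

s = -3.2426 or s = 5.2426

Multiply both sides by (s - 4)(s + 2):
3(s + 2) - 3(s - 4) = 2(s - 4)(s + 2).
Expand and collect terms: 2s² - 4s - 34 = 0.
By the quadratic formula, s = (4 ± √288) / 4, so s ≈ 5.2426 or s ≈ -3.2426.
Neither value makes a denominator zero (s ≠ 4, s ≠ -2), so both are valid.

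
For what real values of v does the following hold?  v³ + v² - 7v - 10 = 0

v = -2 or v = -1.7913 or v = 2.7913

Possible rational roots are divisors of -10. Testing v = -2 gives 0, so (v + 2) is a factor.
Divide: v³ + v² - 7v - 10 = (v + 2)(v² - v - 5).
Apply the quadratic formula to v² - v - 5 = 0: v = (1 ± √21)/2, i.e. v ≈ 2.7913 or v ≈ -1.7913.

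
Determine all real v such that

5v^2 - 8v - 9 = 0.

v = -0.762 or v = 2.362

Discriminant: (-8)^2 - 4*5*(-9) = 244.
Quadratic formula: v = (8 +/- sqrt(244)) / 10.
So v = 4/5 + sqrt(61)/5 ~= 2.362 or v = 4/5 - sqrt(61)/5 ~= -0.762.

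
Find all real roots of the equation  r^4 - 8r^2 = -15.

r = -2.2361 or r = -1.7321 or r = 1.7321 or r = 2.2361

Let u = r^2. The equation becomes u^2 - 8u + 15 = 0.
Factor: (u - 3)(u - 5) = 0, so u = 3 or u = 5.
r^2 = 3 gives r = +/-sqrt(3) ~= +/-1.7321.
r^2 = 5 gives r = +/-sqrt(5) ~= +/-2.2361.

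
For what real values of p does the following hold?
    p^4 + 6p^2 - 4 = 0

p = -0.7782 or p = 0.7782

Let u = p^2. The equation becomes u^2 + 6u - 4 = 0.
By the quadratic formula, u = -3 + sqrt(13) or u = -sqrt(13) - 3.
p^2 = -3 + sqrt(13) gives p = +/-sqrt(-3 + sqrt(13)) ~= +/-0.7782.
p^2 = -sqrt(13) - 3 < 0 has no real solution.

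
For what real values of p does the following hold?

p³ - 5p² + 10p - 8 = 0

p = 2

Possible rational roots are divisors of -8. Testing p = 2 gives 0, so (p - 2) is a factor.
Divide: p³ - 5p² + 10p - 8 = (p - 2)(p² - 3p + 4).
The quadratic p² - 3p + 4 has discriminant -7 < 0, so no further real roots.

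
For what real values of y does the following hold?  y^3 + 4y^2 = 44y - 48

Rearrange: y^3 + 4y^2 - 44y + 48 = 0.
Possible rational roots are divisors of 48. Testing y = 4 gives 0, so (y - 4) is a factor.
Divide: y^3 + 4y^2 - 44y + 48 = (y - 4)(y^2 + 8y - 12).
Apply the quadratic formula to y^2 + 8y - 12 = 0: y = (-8 +/- sqrt(112))/2, i.e. y ~= 1.2915 or y ~= -9.2915.

y = -9.2915 or y = 1.2915 or y = 4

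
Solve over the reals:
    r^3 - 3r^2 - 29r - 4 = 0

r = -4 or r = -0.1401 or r = 7.1401

Possible rational roots are divisors of -4. Testing r = -4 gives 0, so (r + 4) is a factor.
Divide: r^3 - 3r^2 - 29r - 4 = (r + 4)(r^2 - 7r - 1).
Apply the quadratic formula to r^2 - 7r - 1 = 0: r = (7 +/- sqrt(53))/2, i.e. r ~= 7.1401 or r ~= -0.1401.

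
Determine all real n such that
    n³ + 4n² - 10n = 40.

n = -4 or n = -3.1623 or n = 3.1623

Rearrange: n³ + 4n² - 10n - 40 = 0.
Possible rational roots are divisors of -40. Testing n = -4 gives 0, so (n + 4) is a factor.
Divide: n³ + 4n² - 10n - 40 = (n + 4)(n² - 10).
Apply the quadratic formula to n² - 10 = 0: n = (0 ± √40)/2, i.e. n ≈ 3.1623 or n ≈ -3.1623.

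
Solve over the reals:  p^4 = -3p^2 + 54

Let u = p^2. The equation becomes u^2 + 3u - 54 = 0.
Factor: (u - 6)(u + 9) = 0, so u = 6 or u = -9.
p^2 = 6 gives p = +/-sqrt(6) ~= +/-2.4495.
p^2 = -9 < 0 has no real solution.

p = -2.4495 or p = 2.4495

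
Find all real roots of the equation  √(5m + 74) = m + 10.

m = -2

Square both sides: 5m + 74 = (m + 10)².
Expand and rearrange: m² + 15m + 26 = 0.
Solving gives m = -2 or m = -13.
Check each candidate in the original equation:
  m = -2: √(64) = 8, while m + 10 = 8 — valid.
  m = -13: √(9) = 3, while m + 10 = -3 — extraneous.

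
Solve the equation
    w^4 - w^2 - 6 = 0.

Let u = w^2. The equation becomes u^2 - u - 6 = 0.
Factor: (u - 3)(u + 2) = 0, so u = 3 or u = -2.
w^2 = 3 gives w = +/-sqrt(3) ~= +/-1.7321.
w^2 = -2 < 0 has no real solution.

w = -1.7321 or w = 1.7321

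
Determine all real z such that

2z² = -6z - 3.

z = -2.366 or z = -0.634

Rearrange to standard form: 2z² + 6z + 3 = 0.
Discriminant: (6)² − 4·2·3 = 12.
Quadratic formula: z = (-6 ± √12) / 4.
So z = -3/2 + √(3)/2 ≈ -0.634 or z = -3/2 - √(3)/2 ≈ -2.366.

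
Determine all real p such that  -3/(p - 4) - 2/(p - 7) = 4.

p = 3.1384 or p = 6.6116

Multiply both sides by (p - 4)(p - 7):
-3(p - 7) - 2(p - 4) = 4(p - 4)(p - 7).
Expand and collect terms: 4p^2 - 39p + 83 = 0.
By the quadratic formula, p = (39 +/- sqrt(193)) / 8, so p ~= 6.6116 or p ~= 3.1384.
Neither value makes a denominator zero (p != 4, p != 7), so both are valid.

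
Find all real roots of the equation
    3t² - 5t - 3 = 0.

Discriminant: (-5)² − 4·3·(-3) = 61.
Quadratic formula: t = (5 ± √61) / 6.
So t = 5/6 + √(61)/6 ≈ 2.135 or t = 5/6 - √(61)/6 ≈ -0.4684.

t = -0.4684 or t = 2.135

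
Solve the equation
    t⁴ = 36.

t = -2.4495 or t = 2.4495

Let u = t². The equation becomes u² - 36 = 0.
Factor: (u - 6)(u + 6) = 0, so u = 6 or u = -6.
t² = 6 gives t = ±√(6) ≈ ±2.4495.
t² = -6 < 0 has no real solution.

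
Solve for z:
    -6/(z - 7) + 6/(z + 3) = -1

Multiply both sides by (z - 7)(z + 3):
-6(z + 3) + 6(z - 7) = -(z - 7)(z + 3).
Expand and collect terms: -z² + 4z + 81 = 0.
By the quadratic formula, z = (-4 ± √340) / -2, so z ≈ -7.2195 or z ≈ 11.2195.
Neither value makes a denominator zero (z ≠ 7, z ≠ -3), so both are valid.

z = -7.2195 or z = 11.2195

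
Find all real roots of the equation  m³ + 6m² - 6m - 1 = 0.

Possible rational roots are divisors of -1. Testing m = 1 gives 0, so (m - 1) is a factor.
Divide: m³ + 6m² - 6m - 1 = (m - 1)(m² + 7m + 1).
Apply the quadratic formula to m² + 7m + 1 = 0: m = (-7 ± √45)/2, i.e. m ≈ -0.1459 or m ≈ -6.8541.

m = -6.8541 or m = -0.1459 or m = 1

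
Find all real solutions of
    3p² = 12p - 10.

Rearrange to standard form: 3p² - 12p + 10 = 0.
Discriminant: (-12)² − 4·3·10 = 24.
Quadratic formula: p = (12 ± √24) / 6.
So p = √(6)/3 + 2 ≈ 2.8165 or p = 2 - √(6)/3 ≈ 1.1835.

p = 1.1835 or p = 2.8165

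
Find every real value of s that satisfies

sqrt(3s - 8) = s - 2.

Square both sides: 3s - 8 = (s - 2)^2.
Expand and rearrange: s^2 - 7s + 12 = 0.
Solving gives s = 4 or s = 3.
Check each candidate in the original equation:
  s = 4: sqrt(4) = 2, while s - 2 = 2 — valid.
  s = 3: sqrt(1) = 1, while s - 2 = 1 — valid.

s = 3 or s = 4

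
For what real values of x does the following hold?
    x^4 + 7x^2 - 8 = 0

Let u = x^2. The equation becomes u^2 + 7u - 8 = 0.
Factor: (u + 8)(u - 1) = 0, so u = -8 or u = 1.
x^2 = -8 < 0 has no real solution.
x^2 = 1 gives x = +/-1.

x = -1 or x = 1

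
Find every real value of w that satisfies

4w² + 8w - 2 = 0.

w = -2.2247 or w = 0.2247

Discriminant: (8)² − 4·4·(-2) = 96.
Quadratic formula: w = (-8 ± √96) / 8.
So w = -1 + √(6)/2 ≈ 0.2247 or w = -√(6)/2 - 1 ≈ -2.2247.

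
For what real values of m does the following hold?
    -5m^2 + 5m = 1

m = 0.2764 or m = 0.7236

Rearrange to standard form: -5m^2 + 5m - 1 = 0.
Discriminant: (5)^2 - 4*(-5)*(-1) = 5.
Quadratic formula: m = (-5 +/- sqrt(5)) / (-10).
So m = 1/2 - sqrt(5)/10 ~= 0.2764 or m = sqrt(5)/10 + 1/2 ~= 0.7236.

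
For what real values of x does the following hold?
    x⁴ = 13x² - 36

Let u = x². The equation becomes u² - 13u + 36 = 0.
Factor: (u - 9)(u - 4) = 0, so u = 9 or u = 4.
x² = 9 gives x = ±3.
x² = 4 gives x = ±2.

x = -3 or x = -2 or x = 2 or x = 3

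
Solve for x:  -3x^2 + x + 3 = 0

x = -0.8471 or x = 1.1805

Discriminant: (1)^2 - 4*(-3)*3 = 37.
Quadratic formula: x = (-1 +/- sqrt(37)) / (-6).
So x = 1/6 - sqrt(37)/6 ~= -0.8471 or x = 1/6 + sqrt(37)/6 ~= 1.1805.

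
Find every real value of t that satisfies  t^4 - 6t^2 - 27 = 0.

Let u = t^2. The equation becomes u^2 - 6u - 27 = 0.
Factor: (u + 3)(u - 9) = 0, so u = -3 or u = 9.
t^2 = -3 < 0 has no real solution.
t^2 = 9 gives t = +/-3.

t = -3 or t = 3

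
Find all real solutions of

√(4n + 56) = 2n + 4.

n = 2

Square both sides: 4n + 56 = (2n + 4)².
Expand and rearrange: 4n² + 12n - 40 = 0.
Solving gives n = 2 or n = -5.
Check each candidate in the original equation:
  n = 2: √(64) = 8, while 2n + 4 = 8 — valid.
  n = -5: √(36) = 6, while 2n + 4 = -6 — extraneous.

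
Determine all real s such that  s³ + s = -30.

s = -3

Rearrange: s³ + s + 30 = 0.
Possible rational roots are divisors of 30. Testing s = -3 gives 0, so (s + 3) is a factor.
Divide: s³ + s + 30 = (s + 3)(s² - 3s + 10).
The quadratic s² - 3s + 10 has discriminant -31 < 0, so no further real roots.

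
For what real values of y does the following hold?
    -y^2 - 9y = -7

Rearrange to standard form: -y^2 - 9y + 7 = 0.
Discriminant: (-9)^2 - 4*(-1)*7 = 109.
Quadratic formula: y = (9 +/- sqrt(109)) / (-2).
So y = -sqrt(109)/2 - 9/2 ~= -9.7202 or y = -9/2 + sqrt(109)/2 ~= 0.7202.

y = -9.7202 or y = 0.7202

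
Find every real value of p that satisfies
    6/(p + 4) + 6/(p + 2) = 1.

Multiply both sides by (p + 4)(p + 2):
6(p + 2) + 6(p + 4) = (p + 4)(p + 2).
Expand and collect terms: p^2 - 6p - 28 = 0.
By the quadratic formula, p = (6 +/- sqrt(148)) / 2, so p ~= 9.0828 or p ~= -3.0828.
Neither value makes a denominator zero (p != -4, p != -2), so both are valid.

p = -3.0828 or p = 9.0828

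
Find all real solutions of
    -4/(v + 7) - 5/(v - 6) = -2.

Multiply both sides by (v + 7)(v - 6):
-4(v - 6) - 5(v + 7) = -2(v + 7)(v - 6).
Expand and collect terms: -2v² + 7v + 95 = 0.
By the quadratic formula, v = (-7 ± √809) / -4, so v ≈ -5.3607 or v ≈ 8.8607.
Neither value makes a denominator zero (v ≠ -7, v ≠ 6), so both are valid.

v = -5.3607 or v = 8.8607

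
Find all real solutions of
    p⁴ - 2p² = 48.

p = -2.8284 or p = 2.8284

Let u = p². The equation becomes u² - 2u - 48 = 0.
Factor: (u - 8)(u + 6) = 0, so u = 8 or u = -6.
p² = 8 gives p = ±2·√(2) ≈ ±2.8284.
p² = -6 < 0 has no real solution.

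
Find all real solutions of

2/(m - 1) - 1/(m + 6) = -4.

m = -5.7299 or m = 0.4799

Multiply both sides by (m - 1)(m + 6):
2(m + 6) - (m - 1) = -4(m - 1)(m + 6).
Expand and collect terms: -4m² - 21m + 11 = 0.
By the quadratic formula, m = (21 ± √617) / -8, so m ≈ -5.7299 or m ≈ 0.4799.
Neither value makes a denominator zero (m ≠ 1, m ≠ -6), so both are valid.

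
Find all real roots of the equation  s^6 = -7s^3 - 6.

Let u = s^3. The equation becomes u^2 + 7u + 6 = 0.
Factor: (u + 1)(u + 6) = 0, so u = -1 or u = -6.
s^3 = -1 gives s = -1.
s^3 = -6 gives s = -(6)^(1/3) ~= -1.8171.

s = -1.8171 or s = -1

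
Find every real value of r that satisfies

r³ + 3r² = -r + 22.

Rearrange: r³ + 3r² + r - 22 = 0.
Possible rational roots are divisors of -22. Testing r = 2 gives 0, so (r - 2) is a factor.
Divide: r³ + 3r² + r - 22 = (r - 2)(r² + 5r + 11).
The quadratic r² + 5r + 11 has discriminant -19 < 0, so no further real roots.

r = 2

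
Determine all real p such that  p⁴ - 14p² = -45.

Let u = p². The equation becomes u² - 14u + 45 = 0.
Factor: (u - 9)(u - 5) = 0, so u = 9 or u = 5.
p² = 9 gives p = ±3.
p² = 5 gives p = ±√(5) ≈ ±2.2361.

p = -3 or p = -2.2361 or p = 2.2361 or p = 3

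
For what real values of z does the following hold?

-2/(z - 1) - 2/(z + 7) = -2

Multiply both sides by (z - 1)(z + 7):
-2(z + 7) - 2(z - 1) = -2(z - 1)(z + 7).
Expand and collect terms: -2z² - 8z + 26 = 0.
By the quadratic formula, z = (8 ± √272) / -4, so z ≈ -6.1231 or z ≈ 2.1231.
Neither value makes a denominator zero (z ≠ 1, z ≠ -7), so both are valid.

z = -6.1231 or z = 2.1231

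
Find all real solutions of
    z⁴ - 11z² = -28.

Let u = z². The equation becomes u² - 11u + 28 = 0.
Factor: (u - 4)(u - 7) = 0, so u = 4 or u = 7.
z² = 4 gives z = ±2.
z² = 7 gives z = ±√(7) ≈ ±2.6458.

z = -2.6458 or z = -2 or z = 2 or z = 2.6458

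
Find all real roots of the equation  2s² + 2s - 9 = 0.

s = -2.6794 or s = 1.6794

Discriminant: (2)² − 4·2·(-9) = 76.
Quadratic formula: s = (-2 ± √76) / 4.
So s = -1/2 + √(19)/2 ≈ 1.6794 or s = -√(19)/2 - 1/2 ≈ -2.6794.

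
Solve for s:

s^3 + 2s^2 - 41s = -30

Rearrange: s^3 + 2s^2 - 41s + 30 = 0.
Possible rational roots are divisors of 30. Testing s = 5 gives 0, so (s - 5) is a factor.
Divide: s^3 + 2s^2 - 41s + 30 = (s - 5)(s^2 + 7s - 6).
Apply the quadratic formula to s^2 + 7s - 6 = 0: s = (-7 +/- sqrt(73))/2, i.e. s ~= 0.772 or s ~= -7.772.

s = -7.772 or s = 0.772 or s = 5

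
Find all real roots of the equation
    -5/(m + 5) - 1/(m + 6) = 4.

m = -6.809 or m = -5.691

Multiply both sides by (m + 5)(m + 6):
-5(m + 6) - (m + 5) = 4(m + 5)(m + 6).
Expand and collect terms: 4m² + 50m + 155 = 0.
By the quadratic formula, m = (-50 ± √20) / 8, so m ≈ -5.691 or m ≈ -6.809.
Neither value makes a denominator zero (m ≠ -5, m ≠ -6), so both are valid.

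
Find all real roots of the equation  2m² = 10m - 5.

Rearrange to standard form: 2m² - 10m + 5 = 0.
Discriminant: (-10)² − 4·2·5 = 60.
Quadratic formula: m = (10 ± √60) / 4.
So m = √(15)/2 + 5/2 ≈ 4.4365 or m = 5/2 - √(15)/2 ≈ 0.5635.

m = 0.5635 or m = 4.4365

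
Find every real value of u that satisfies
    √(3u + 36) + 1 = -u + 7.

u = 0

Isolate the radical: √(3u + 36) = -u + 6.
Square both sides: 3u + 36 = (-u + 6)².
Expand and rearrange: u² - 15u = 0.
Solving gives u = 15 or u = 0.
Check each candidate in the original equation:
  u = 15: √(81) = 9, while -u + 6 = -9 — extraneous.
  u = 0: √(36) = 6, while -u + 6 = 6 — valid.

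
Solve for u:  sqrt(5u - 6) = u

u = 2 or u = 3

Square both sides: 5u - 6 = (u)^2.
Expand and rearrange: u^2 - 5u + 6 = 0.
Solving gives u = 3 or u = 2.
Check each candidate in the original equation:
  u = 3: sqrt(9) = 3, while u = 3 — valid.
  u = 2: sqrt(4) = 2, while u = 2 — valid.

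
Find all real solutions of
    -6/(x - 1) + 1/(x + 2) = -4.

x = -2.1697 or x = 2.4197

Multiply both sides by (x - 1)(x + 2):
-6(x + 2) + (x - 1) = -4(x - 1)(x + 2).
Expand and collect terms: -4x^2 + x + 21 = 0.
By the quadratic formula, x = (-1 +/- sqrt(337)) / -8, so x ~= -2.1697 or x ~= 2.4197.
Neither value makes a denominator zero (x != 1, x != -2), so both are valid.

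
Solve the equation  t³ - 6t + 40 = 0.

t = -4

Possible rational roots are divisors of 40. Testing t = -4 gives 0, so (t + 4) is a factor.
Divide: t³ - 6t + 40 = (t + 4)(t² - 4t + 10).
The quadratic t² - 4t + 10 has discriminant -24 < 0, so no further real roots.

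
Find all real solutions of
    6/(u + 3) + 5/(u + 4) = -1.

u = -14.4772 or u = -3.5228

Multiply both sides by (u + 3)(u + 4):
6(u + 4) + 5(u + 3) = -(u + 3)(u + 4).
Expand and collect terms: -u² - 18u - 51 = 0.
By the quadratic formula, u = (18 ± √120) / -2, so u ≈ -14.4772 or u ≈ -3.5228.
Neither value makes a denominator zero (u ≠ -3, u ≠ -4), so both are valid.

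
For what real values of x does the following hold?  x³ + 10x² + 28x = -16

Rearrange: x³ + 10x² + 28x + 16 = 0.
Possible rational roots are divisors of 16. Testing x = -4 gives 0, so (x + 4) is a factor.
Divide: x³ + 10x² + 28x + 16 = (x + 4)(x² + 6x + 4).
Apply the quadratic formula to x² + 6x + 4 = 0: x = (-6 ± √20)/2, i.e. x ≈ -0.7639 or x ≈ -5.2361.

x = -5.2361 or x = -4 or x = -0.7639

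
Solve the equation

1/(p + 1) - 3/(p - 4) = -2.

p = -1.3912 or p = 5.3912

Multiply both sides by (p + 1)(p - 4):
(p - 4) - 3(p + 1) = -2(p + 1)(p - 4).
Expand and collect terms: -2p^2 + 8p + 15 = 0.
By the quadratic formula, p = (-8 +/- sqrt(184)) / -4, so p ~= -1.3912 or p ~= 5.3912.
Neither value makes a denominator zero (p != -1, p != 4), so both are valid.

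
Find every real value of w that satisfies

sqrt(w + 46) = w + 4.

Square both sides: w + 46 = (w + 4)^2.
Expand and rearrange: w^2 + 7w - 30 = 0.
Solving gives w = 3 or w = -10.
Check each candidate in the original equation:
  w = 3: sqrt(49) = 7, while w + 4 = 7 — valid.
  w = -10: sqrt(36) = 6, while w + 4 = -6 — extraneous.

w = 3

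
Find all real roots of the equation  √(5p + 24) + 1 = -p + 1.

Isolate the radical: √(5p + 24) = -p.
Square both sides: 5p + 24 = (-p)².
Expand and rearrange: p² - 5p - 24 = 0.
Solving gives p = 8 or p = -3.
Check each candidate in the original equation:
  p = 8: √(64) = 8, while -p = -8 — extraneous.
  p = -3: √(9) = 3, while -p = 3 — valid.

p = -3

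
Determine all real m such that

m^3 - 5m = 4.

m = -1.5616 or m = -1 or m = 2.5616

Rearrange: m^3 - 5m - 4 = 0.
Possible rational roots are divisors of -4. Testing m = -1 gives 0, so (m + 1) is a factor.
Divide: m^3 - 5m - 4 = (m + 1)(m^2 - m - 4).
Apply the quadratic formula to m^2 - m - 4 = 0: m = (1 +/- sqrt(17))/2, i.e. m ~= 2.5616 or m ~= -1.5616.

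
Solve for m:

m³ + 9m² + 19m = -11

m = -6.2361 or m = -1.7639 or m = -1

Rearrange: m³ + 9m² + 19m + 11 = 0.
Possible rational roots are divisors of 11. Testing m = -1 gives 0, so (m + 1) is a factor.
Divide: m³ + 9m² + 19m + 11 = (m + 1)(m² + 8m + 11).
Apply the quadratic formula to m² + 8m + 11 = 0: m = (-8 ± √20)/2, i.e. m ≈ -1.7639 or m ≈ -6.2361.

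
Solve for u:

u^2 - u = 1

Rearrange to standard form: u^2 - u - 1 = 0.
Discriminant: (-1)^2 - 4*1*(-1) = 5.
Quadratic formula: u = (1 +/- sqrt(5)) / 2.
So u = 1/2 + sqrt(5)/2 ~= 1.618 or u = 1/2 - sqrt(5)/2 ~= -0.618.

u = -0.618 or u = 1.618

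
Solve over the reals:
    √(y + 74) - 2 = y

y = 7

Isolate the radical: √(y + 74) = y + 2.
Square both sides: y + 74 = (y + 2)².
Expand and rearrange: y² + 3y - 70 = 0.
Solving gives y = 7 or y = -10.
Check each candidate in the original equation:
  y = 7: √(81) = 9, while y + 2 = 9 — valid.
  y = -10: √(64) = 8, while y + 2 = -8 — extraneous.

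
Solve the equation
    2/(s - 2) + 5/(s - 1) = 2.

Multiply both sides by (s - 2)(s - 1):
2(s - 1) + 5(s - 2) = 2(s - 2)(s - 1).
Expand and collect terms: 2s² - 13s + 16 = 0.
By the quadratic formula, s = (13 ± √41) / 4, so s ≈ 4.8508 or s ≈ 1.6492.
Neither value makes a denominator zero (s ≠ 2, s ≠ 1), so both are valid.

s = 1.6492 or s = 4.8508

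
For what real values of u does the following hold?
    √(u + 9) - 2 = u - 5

u = 7

Isolate the radical: √(u + 9) = u - 3.
Square both sides: u + 9 = (u - 3)².
Expand and rearrange: u² - 7u = 0.
Solving gives u = 7 or u = 0.
Check each candidate in the original equation:
  u = 7: √(16) = 4, while u - 3 = 4 — valid.
  u = 0: √(9) = 3, while u - 3 = -3 — extraneous.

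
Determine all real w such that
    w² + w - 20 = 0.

Factor: (w - 4)(w + 5) = 0.
So w = 4 or w = -5.

w = -5 or w = 4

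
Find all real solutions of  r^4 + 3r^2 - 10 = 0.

r = -1.4142 or r = 1.4142

Let u = r^2. The equation becomes u^2 + 3u - 10 = 0.
Factor: (u + 5)(u - 2) = 0, so u = -5 or u = 2.
r^2 = -5 < 0 has no real solution.
r^2 = 2 gives r = +/-sqrt(2) ~= +/-1.4142.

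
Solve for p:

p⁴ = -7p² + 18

p = -1.4142 or p = 1.4142

Let u = p². The equation becomes u² + 7u - 18 = 0.
Factor: (u + 9)(u - 2) = 0, so u = -9 or u = 2.
p² = -9 < 0 has no real solution.
p² = 2 gives p = ±√(2) ≈ ±1.4142.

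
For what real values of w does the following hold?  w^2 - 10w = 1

w = -0.099 or w = 10.099

Rearrange to standard form: w^2 - 10w - 1 = 0.
Discriminant: (-10)^2 - 4*1*(-1) = 104.
Quadratic formula: w = (10 +/- sqrt(104)) / 2.
So w = 5 + sqrt(26) ~= 10.099 or w = 5 - sqrt(26) ~= -0.099.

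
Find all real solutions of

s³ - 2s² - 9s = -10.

Rearrange: s³ - 2s² - 9s + 10 = 0.
Possible rational roots are divisors of 10. Testing s = 1 gives 0, so (s - 1) is a factor.
Divide: s³ - 2s² - 9s + 10 = (s - 1)(s² - s - 10).
Apply the quadratic formula to s² - s - 10 = 0: s = (1 ± √41)/2, i.e. s ≈ 3.7016 or s ≈ -2.7016.

s = -2.7016 or s = 1 or s = 3.7016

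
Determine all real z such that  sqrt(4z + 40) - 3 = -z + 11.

Isolate the radical: sqrt(4z + 40) = -z + 14.
Square both sides: 4z + 40 = (-z + 14)^2.
Expand and rearrange: z^2 - 32z + 156 = 0.
Solving gives z = 26 or z = 6.
Check each candidate in the original equation:
  z = 26: sqrt(144) = 12, while -z + 14 = -12 — extraneous.
  z = 6: sqrt(64) = 8, while -z + 14 = 8 — valid.

z = 6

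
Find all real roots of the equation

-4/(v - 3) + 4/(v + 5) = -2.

v = -6.6569 or v = 4.6569

Multiply both sides by (v - 3)(v + 5):
-4(v + 5) + 4(v - 3) = -2(v - 3)(v + 5).
Expand and collect terms: -2v² - 4v + 62 = 0.
By the quadratic formula, v = (4 ± √512) / -4, so v ≈ -6.6569 or v ≈ 4.6569.
Neither value makes a denominator zero (v ≠ 3, v ≠ -5), so both are valid.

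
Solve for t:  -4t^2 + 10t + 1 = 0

Discriminant: (10)^2 - 4*(-4)*1 = 116.
Quadratic formula: t = (-10 +/- sqrt(116)) / (-8).
So t = 5/4 - sqrt(29)/4 ~= -0.0963 or t = 5/4 + sqrt(29)/4 ~= 2.5963.

t = -0.0963 or t = 2.5963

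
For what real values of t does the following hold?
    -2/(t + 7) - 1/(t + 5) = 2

Multiply both sides by (t + 7)(t + 5):
-2(t + 5) - (t + 7) = 2(t + 7)(t + 5).
Expand and collect terms: 2t² + 27t + 87 = 0.
By the quadratic formula, t = (-27 ± √33) / 4, so t ≈ -5.3139 or t ≈ -8.1861.
Neither value makes a denominator zero (t ≠ -7, t ≠ -5), so both are valid.

t = -8.1861 or t = -5.3139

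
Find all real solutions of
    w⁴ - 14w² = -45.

Let u = w². The equation becomes u² - 14u + 45 = 0.
Factor: (u - 9)(u - 5) = 0, so u = 9 or u = 5.
w² = 9 gives w = ±3.
w² = 5 gives w = ±√(5) ≈ ±2.2361.

w = -3 or w = -2.2361 or w = 2.2361 or w = 3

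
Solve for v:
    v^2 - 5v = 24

Bring every term to one side: v^2 - 5v - 24 = 0.
Factor: (v - 8)(v + 3) = 0.
So v = 8 or v = -3.

v = -3 or v = 8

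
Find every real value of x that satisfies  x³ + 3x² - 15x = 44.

Rearrange: x³ + 3x² - 15x - 44 = 0.
Possible rational roots are divisors of -44. Testing x = -4 gives 0, so (x + 4) is a factor.
Divide: x³ + 3x² - 15x - 44 = (x + 4)(x² - x - 11).
Apply the quadratic formula to x² - x - 11 = 0: x = (1 ± √45)/2, i.e. x ≈ 3.8541 or x ≈ -2.8541.

x = -4 or x = -2.8541 or x = 3.8541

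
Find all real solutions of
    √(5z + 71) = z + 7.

Square both sides: 5z + 71 = (z + 7)².
Expand and rearrange: z² + 9z - 22 = 0.
Solving gives z = 2 or z = -11.
Check each candidate in the original equation:
  z = 2: √(81) = 9, while z + 7 = 9 — valid.
  z = -11: √(16) = 4, while z + 7 = -4 — extraneous.

z = 2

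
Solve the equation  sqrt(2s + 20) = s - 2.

s = 8

Square both sides: 2s + 20 = (s - 2)^2.
Expand and rearrange: s^2 - 6s - 16 = 0.
Solving gives s = 8 or s = -2.
Check each candidate in the original equation:
  s = 8: sqrt(36) = 6, while s - 2 = 6 — valid.
  s = -2: sqrt(16) = 4, while s - 2 = -4 — extraneous.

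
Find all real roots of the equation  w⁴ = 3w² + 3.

w = -1.9471 or w = 1.9471

Let u = w². The equation becomes u² - 3u - 3 = 0.
By the quadratic formula, u = 3/2 + √(21)/2 or u = 3/2 - √(21)/2.
w² = 3/2 + √(21)/2 gives w = ±√(3/2 + √(21)/2) ≈ ±1.9471.
w² = 3/2 - √(21)/2 < 0 has no real solution.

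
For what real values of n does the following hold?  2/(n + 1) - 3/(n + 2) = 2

n = -3 or n = -0.5

Multiply both sides by (n + 1)(n + 2):
2(n + 2) - 3(n + 1) = 2(n + 1)(n + 2).
Expand and collect terms: 2n² + 7n + 3 = 0.
Factor or apply the quadratic formula: n = -0.5 or n = -3.
Neither value makes a denominator zero (n ≠ -1, n ≠ -2), so both are valid.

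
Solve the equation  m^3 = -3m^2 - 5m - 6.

m = -2

Rearrange: m^3 + 3m^2 + 5m + 6 = 0.
Possible rational roots are divisors of 6. Testing m = -2 gives 0, so (m + 2) is a factor.
Divide: m^3 + 3m^2 + 5m + 6 = (m + 2)(m^2 + m + 3).
The quadratic m^2 + m + 3 has discriminant -11 < 0, so no further real roots.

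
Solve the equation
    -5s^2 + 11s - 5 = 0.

s = 0.6417 or s = 1.5583

Discriminant: (11)^2 - 4*(-5)*(-5) = 21.
Quadratic formula: s = (-11 +/- sqrt(21)) / (-10).
So s = 11/10 - sqrt(21)/10 ~= 0.6417 or s = sqrt(21)/10 + 11/10 ~= 1.5583.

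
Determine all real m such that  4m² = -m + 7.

Rearrange to standard form: 4m² + m - 7 = 0.
Discriminant: (1)² − 4·4·(-7) = 113.
Quadratic formula: m = (-1 ± √113) / 8.
So m = -1/8 + √(113)/8 ≈ 1.2038 or m = -√(113)/8 - 1/8 ≈ -1.4538.

m = -1.4538 or m = 1.2038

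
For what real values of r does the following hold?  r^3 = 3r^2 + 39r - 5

Rearrange: r^3 - 3r^2 - 39r + 5 = 0.
Possible rational roots are divisors of 5. Testing r = -5 gives 0, so (r + 5) is a factor.
Divide: r^3 - 3r^2 - 39r + 5 = (r + 5)(r^2 - 8r + 1).
Apply the quadratic formula to r^2 - 8r + 1 = 0: r = (8 +/- sqrt(60))/2, i.e. r ~= 7.873 or r ~= 0.127.

r = -5 or r = 0.127 or r = 7.873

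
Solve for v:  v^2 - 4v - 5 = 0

Factor: (v + 1)(v - 5) = 0.
So v = -1 or v = 5.

v = -1 or v = 5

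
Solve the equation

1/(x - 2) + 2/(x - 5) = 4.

Multiply both sides by (x - 2)(x - 5):
(x - 5) + 2(x - 2) = 4(x - 2)(x - 5).
Expand and collect terms: 4x² - 31x + 49 = 0.
By the quadratic formula, x = (31 ± √177) / 8, so x ≈ 5.538 or x ≈ 2.212.
Neither value makes a denominator zero (x ≠ 2, x ≠ 5), so both are valid.

x = 2.212 or x = 5.538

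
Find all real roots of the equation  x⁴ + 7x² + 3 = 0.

No real solutions.

Let u = x². The equation becomes u² + 7u + 3 = 0.
By the quadratic formula, u = -7/2 + √(37)/2 or u = -7/2 - √(37)/2.
x² = -7/2 + √(37)/2 < 0 has no real solution.
x² = -7/2 - √(37)/2 < 0 has no real solution.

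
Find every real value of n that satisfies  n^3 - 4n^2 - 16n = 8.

Rearrange: n^3 - 4n^2 - 16n - 8 = 0.
Possible rational roots are divisors of -8. Testing n = -2 gives 0, so (n + 2) is a factor.
Divide: n^3 - 4n^2 - 16n - 8 = (n + 2)(n^2 - 6n - 4).
Apply the quadratic formula to n^2 - 6n - 4 = 0: n = (6 +/- sqrt(52))/2, i.e. n ~= 6.6056 or n ~= -0.6056.

n = -2 or n = -0.6056 or n = 6.6056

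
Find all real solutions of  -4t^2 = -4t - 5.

Rearrange to standard form: -4t^2 + 4t + 5 = 0.
Discriminant: (4)^2 - 4*(-4)*5 = 96.
Quadratic formula: t = (-4 +/- sqrt(96)) / (-8).
So t = 1/2 - sqrt(6)/2 ~= -0.7247 or t = 1/2 + sqrt(6)/2 ~= 1.7247.

t = -0.7247 or t = 1.7247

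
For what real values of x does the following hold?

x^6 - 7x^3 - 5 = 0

x = -0.8677 or x = 1.9707

Let u = x^3. The equation becomes u^2 - 7u - 5 = 0.
By the quadratic formula, u = 7/2 + sqrt(69)/2 or u = 7/2 - sqrt(69)/2.
x^3 = 7/2 + sqrt(69)/2 gives x = (7/2 + sqrt(69)/2)^(1/3) ~= 1.9707.
x^3 = 7/2 - sqrt(69)/2 gives x = -(-7/2 + sqrt(69)/2)^(1/3) ~= -0.8677.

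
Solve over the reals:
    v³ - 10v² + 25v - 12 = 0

v = 0.6277 or v = 3 or v = 6.3723

Possible rational roots are divisors of -12. Testing v = 3 gives 0, so (v - 3) is a factor.
Divide: v³ - 10v² + 25v - 12 = (v - 3)(v² - 7v + 4).
Apply the quadratic formula to v² - 7v + 4 = 0: v = (7 ± √33)/2, i.e. v ≈ 6.3723 or v ≈ 0.6277.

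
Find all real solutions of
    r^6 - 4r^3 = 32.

Let u = r^3. The equation becomes u^2 - 4u - 32 = 0.
Factor: (u - 8)(u + 4) = 0, so u = 8 or u = -4.
r^3 = 8 gives r = 2.
r^3 = -4 gives r = -(4)^(1/3) ~= -1.5874.

r = -1.5874 or r = 2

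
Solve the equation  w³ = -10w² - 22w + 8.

w = -6.3166 or w = -4 or w = 0.3166

Rearrange: w³ + 10w² + 22w - 8 = 0.
Possible rational roots are divisors of -8. Testing w = -4 gives 0, so (w + 4) is a factor.
Divide: w³ + 10w² + 22w - 8 = (w + 4)(w² + 6w - 2).
Apply the quadratic formula to w² + 6w - 2 = 0: w = (-6 ± √44)/2, i.e. w ≈ 0.3166 or w ≈ -6.3166.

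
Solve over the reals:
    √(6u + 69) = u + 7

Square both sides: 6u + 69 = (u + 7)².
Expand and rearrange: u² + 8u - 20 = 0.
Solving gives u = 2 or u = -10.
Check each candidate in the original equation:
  u = 2: √(81) = 9, while u + 7 = 9 — valid.
  u = -10: √(9) = 3, while u + 7 = -3 — extraneous.

u = 2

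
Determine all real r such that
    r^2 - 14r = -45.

Bring every term to one side: r^2 - 14r + 45 = 0.
Factor: (r - 5)(r - 9) = 0.
So r = 5 or r = 9.

r = 5 or r = 9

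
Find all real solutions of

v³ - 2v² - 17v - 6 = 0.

Possible rational roots are divisors of -6. Testing v = -3 gives 0, so (v + 3) is a factor.
Divide: v³ - 2v² - 17v - 6 = (v + 3)(v² - 5v - 2).
Apply the quadratic formula to v² - 5v - 2 = 0: v = (5 ± √33)/2, i.e. v ≈ 5.3723 or v ≈ -0.3723.

v = -3 or v = -0.3723 or v = 5.3723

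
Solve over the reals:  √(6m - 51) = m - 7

m = 10

Square both sides: 6m - 51 = (m - 7)².
Expand and rearrange: m² - 20m + 100 = 0.
This gives the repeated root m = 10.
Check in the original equation:
  m = 10: √(9) = 3, while m - 7 = 3 — valid.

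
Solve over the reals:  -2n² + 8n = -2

Rearrange to standard form: -2n² + 8n + 2 = 0.
Discriminant: (8)² − 4·(-2)·2 = 80.
Quadratic formula: n = (-8 ± √80) / (-4).
So n = 2 - √(5) ≈ -0.2361 or n = 2 + √(5) ≈ 4.2361.

n = -0.2361 or n = 4.2361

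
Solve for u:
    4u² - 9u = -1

Rearrange to standard form: 4u² - 9u + 1 = 0.
Discriminant: (-9)² − 4·4·1 = 65.
Quadratic formula: u = (9 ± √65) / 8.
So u = √(65)/8 + 9/8 ≈ 2.1328 or u = 9/8 - √(65)/8 ≈ 0.1172.

u = 0.1172 or u = 2.1328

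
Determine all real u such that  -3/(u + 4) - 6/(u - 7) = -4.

u = -3.345 or u = 8.595

Multiply both sides by (u + 4)(u - 7):
-3(u - 7) - 6(u + 4) = -4(u + 4)(u - 7).
Expand and collect terms: -4u² + 21u + 115 = 0.
By the quadratic formula, u = (-21 ± √2281) / -8, so u ≈ -3.345 or u ≈ 8.595.
Neither value makes a denominator zero (u ≠ -4, u ≠ 7), so both are valid.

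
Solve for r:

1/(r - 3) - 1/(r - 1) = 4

r = 0.7753 or r = 3.2247

Multiply both sides by (r - 3)(r - 1):
(r - 1) - (r - 3) = 4(r - 3)(r - 1).
Expand and collect terms: 4r² - 16r + 10 = 0.
By the quadratic formula, r = (16 ± √96) / 8, so r ≈ 3.2247 or r ≈ 0.7753.
Neither value makes a denominator zero (r ≠ 3, r ≠ 1), so both are valid.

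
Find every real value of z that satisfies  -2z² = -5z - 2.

z = -0.3508 or z = 2.8508

Rearrange to standard form: -2z² + 5z + 2 = 0.
Discriminant: (5)² − 4·(-2)·2 = 41.
Quadratic formula: z = (-5 ± √41) / (-4).
So z = 5/4 - √(41)/4 ≈ -0.3508 or z = 5/4 + √(41)/4 ≈ 2.8508.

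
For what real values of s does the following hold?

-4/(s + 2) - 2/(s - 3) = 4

Multiply both sides by (s + 2)(s - 3):
-4(s - 3) - 2(s + 2) = 4(s + 2)(s - 3).
Expand and collect terms: 4s² + 2s - 32 = 0.
By the quadratic formula, s = (-2 ± √516) / 8, so s ≈ 2.5895 or s ≈ -3.0895.
Neither value makes a denominator zero (s ≠ -2, s ≠ 3), so both are valid.

s = -3.0895 or s = 2.5895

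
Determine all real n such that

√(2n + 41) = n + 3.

Square both sides: 2n + 41 = (n + 3)².
Expand and rearrange: n² + 4n - 32 = 0.
Solving gives n = 4 or n = -8.
Check each candidate in the original equation:
  n = 4: √(49) = 7, while n + 3 = 7 — valid.
  n = -8: √(25) = 5, while n + 3 = -5 — extraneous.

n = 4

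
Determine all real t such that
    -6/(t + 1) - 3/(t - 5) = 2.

Multiply both sides by (t + 1)(t - 5):
-6(t - 5) - 3(t + 1) = 2(t + 1)(t - 5).
Expand and collect terms: 2t² + t - 37 = 0.
By the quadratic formula, t = (-1 ± √297) / 4, so t ≈ 4.0584 or t ≈ -4.5584.
Neither value makes a denominator zero (t ≠ -1, t ≠ 5), so both are valid.

t = -4.5584 or t = 4.0584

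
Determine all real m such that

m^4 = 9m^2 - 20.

m = -2.2361 or m = -2 or m = 2 or m = 2.2361

Let u = m^2. The equation becomes u^2 - 9u + 20 = 0.
Factor: (u - 4)(u - 5) = 0, so u = 4 or u = 5.
m^2 = 4 gives m = +/-2.
m^2 = 5 gives m = +/-sqrt(5) ~= +/-2.2361.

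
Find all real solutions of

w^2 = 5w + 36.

w = -4 or w = 9

Bring every term to one side: w^2 - 5w - 36 = 0.
Factor: (w - 9)(w + 4) = 0.
So w = 9 or w = -4.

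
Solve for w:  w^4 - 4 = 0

w = -1.4142 or w = 1.4142

Let u = w^2. The equation becomes u^2 - 4 = 0.
Factor: (u + 2)(u - 2) = 0, so u = -2 or u = 2.
w^2 = -2 < 0 has no real solution.
w^2 = 2 gives w = +/-sqrt(2) ~= +/-1.4142.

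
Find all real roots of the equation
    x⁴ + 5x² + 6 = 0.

Let u = x². The equation becomes u² + 5u + 6 = 0.
Factor: (u + 3)(u + 2) = 0, so u = -3 or u = -2.
x² = -3 < 0 has no real solution.
x² = -2 < 0 has no real solution.

No real solutions.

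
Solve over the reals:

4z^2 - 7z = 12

Rearrange to standard form: 4z^2 - 7z - 12 = 0.
Discriminant: (-7)^2 - 4*4*(-12) = 241.
Quadratic formula: z = (7 +/- sqrt(241)) / 8.
So z = 7/8 + sqrt(241)/8 ~= 2.8155 or z = 7/8 - sqrt(241)/8 ~= -1.0655.

z = -1.0655 or z = 2.8155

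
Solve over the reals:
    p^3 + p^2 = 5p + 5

Rearrange: p^3 + p^2 - 5p - 5 = 0.
Possible rational roots are divisors of -5. Testing p = -1 gives 0, so (p + 1) is a factor.
Divide: p^3 + p^2 - 5p - 5 = (p + 1)(p^2 - 5).
Apply the quadratic formula to p^2 - 5 = 0: p = (0 +/- sqrt(20))/2, i.e. p ~= 2.2361 or p ~= -2.2361.

p = -2.2361 or p = -1 or p = 2.2361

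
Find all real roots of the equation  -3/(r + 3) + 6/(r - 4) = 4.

Multiply both sides by (r + 3)(r - 4):
-3(r - 4) + 6(r + 3) = 4(r + 3)(r - 4).
Expand and collect terms: 4r² - 7r - 78 = 0.
By the quadratic formula, r = (7 ± √1297) / 8, so r ≈ 5.3767 or r ≈ -3.6267.
Neither value makes a denominator zero (r ≠ -3, r ≠ 4), so both are valid.

r = -3.6267 or r = 5.3767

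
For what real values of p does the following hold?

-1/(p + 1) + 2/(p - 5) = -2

p = -0.386 or p = 3.886

Multiply both sides by (p + 1)(p - 5):
-(p - 5) + 2(p + 1) = -2(p + 1)(p - 5).
Expand and collect terms: -2p^2 + 7p + 3 = 0.
By the quadratic formula, p = (-7 +/- sqrt(73)) / -4, so p ~= -0.386 or p ~= 3.886.
Neither value makes a denominator zero (p != -1, p != 5), so both are valid.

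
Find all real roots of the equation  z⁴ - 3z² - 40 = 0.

Let u = z². The equation becomes u² - 3u - 40 = 0.
Factor: (u + 5)(u - 8) = 0, so u = -5 or u = 8.
z² = -5 < 0 has no real solution.
z² = 8 gives z = ±2·√(2) ≈ ±2.8284.

z = -2.8284 or z = 2.8284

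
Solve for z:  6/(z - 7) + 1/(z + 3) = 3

z = -2.7235 or z = 9.0569

Multiply both sides by (z - 7)(z + 3):
6(z + 3) + (z - 7) = 3(z - 7)(z + 3).
Expand and collect terms: 3z² - 19z - 74 = 0.
By the quadratic formula, z = (19 ± √1249) / 6, so z ≈ 9.0569 or z ≈ -2.7235.
Neither value makes a denominator zero (z ≠ 7, z ≠ -3), so both are valid.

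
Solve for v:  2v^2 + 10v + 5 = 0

Discriminant: (10)^2 - 4*2*5 = 60.
Quadratic formula: v = (-10 +/- sqrt(60)) / 4.
So v = -5/2 + sqrt(15)/2 ~= -0.5635 or v = -5/2 - sqrt(15)/2 ~= -4.4365.

v = -4.4365 or v = -0.5635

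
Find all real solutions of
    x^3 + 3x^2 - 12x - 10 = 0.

x = -5 or x = -0.7321 or x = 2.7321

Possible rational roots are divisors of -10. Testing x = -5 gives 0, so (x + 5) is a factor.
Divide: x^3 + 3x^2 - 12x - 10 = (x + 5)(x^2 - 2x - 2).
Apply the quadratic formula to x^2 - 2x - 2 = 0: x = (2 +/- sqrt(12))/2, i.e. x ~= 2.7321 or x ~= -0.7321.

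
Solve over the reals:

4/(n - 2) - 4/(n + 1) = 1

n = -3.2749 or n = 4.2749

Multiply both sides by (n - 2)(n + 1):
4(n + 1) - 4(n - 2) = (n - 2)(n + 1).
Expand and collect terms: n^2 - n - 14 = 0.
By the quadratic formula, n = (1 +/- sqrt(57)) / 2, so n ~= 4.2749 or n ~= -3.2749.
Neither value makes a denominator zero (n != 2, n != -1), so both are valid.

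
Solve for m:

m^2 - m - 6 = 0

Factor: (m + 2)(m - 3) = 0.
So m = -2 or m = 3.

m = -2 or m = 3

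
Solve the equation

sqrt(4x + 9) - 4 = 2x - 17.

x = 10

Isolate the radical: sqrt(4x + 9) = 2x - 13.
Square both sides: 4x + 9 = (2x - 13)^2.
Expand and rearrange: 4x^2 - 56x + 160 = 0.
Solving gives x = 10 or x = 4.
Check each candidate in the original equation:
  x = 10: sqrt(49) = 7, while 2x - 13 = 7 — valid.
  x = 4: sqrt(25) = 5, while 2x - 13 = -5 — extraneous.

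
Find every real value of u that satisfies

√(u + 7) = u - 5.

Square both sides: u + 7 = (u - 5)².
Expand and rearrange: u² - 11u + 18 = 0.
Solving gives u = 9 or u = 2.
Check each candidate in the original equation:
  u = 9: √(16) = 4, while u - 5 = 4 — valid.
  u = 2: √(9) = 3, while u - 5 = -3 — extraneous.

u = 9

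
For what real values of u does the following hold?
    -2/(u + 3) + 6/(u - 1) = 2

Multiply both sides by (u + 3)(u - 1):
-2(u - 1) + 6(u + 3) = 2(u + 3)(u - 1).
Expand and collect terms: 2u^2 - 26 = 0.
By the quadratic formula, u = (0 +/- sqrt(208)) / 4, so u ~= 3.6056 or u ~= -3.6056.
Neither value makes a denominator zero (u != -3, u != 1), so both are valid.

u = -3.6056 or u = 3.6056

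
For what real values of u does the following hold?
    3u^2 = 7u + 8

u = -0.8403 or u = 3.1736

Rearrange to standard form: 3u^2 - 7u - 8 = 0.
Discriminant: (-7)^2 - 4*3*(-8) = 145.
Quadratic formula: u = (7 +/- sqrt(145)) / 6.
So u = 7/6 + sqrt(145)/6 ~= 3.1736 or u = 7/6 - sqrt(145)/6 ~= -0.8403.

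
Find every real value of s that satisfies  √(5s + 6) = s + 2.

Square both sides: 5s + 6 = (s + 2)².
Expand and rearrange: s² - s - 2 = 0.
Solving gives s = 2 or s = -1.
Check each candidate in the original equation:
  s = 2: √(16) = 4, while s + 2 = 4 — valid.
  s = -1: √(1) = 1, while s + 2 = 1 — valid.

s = -1 or s = 2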